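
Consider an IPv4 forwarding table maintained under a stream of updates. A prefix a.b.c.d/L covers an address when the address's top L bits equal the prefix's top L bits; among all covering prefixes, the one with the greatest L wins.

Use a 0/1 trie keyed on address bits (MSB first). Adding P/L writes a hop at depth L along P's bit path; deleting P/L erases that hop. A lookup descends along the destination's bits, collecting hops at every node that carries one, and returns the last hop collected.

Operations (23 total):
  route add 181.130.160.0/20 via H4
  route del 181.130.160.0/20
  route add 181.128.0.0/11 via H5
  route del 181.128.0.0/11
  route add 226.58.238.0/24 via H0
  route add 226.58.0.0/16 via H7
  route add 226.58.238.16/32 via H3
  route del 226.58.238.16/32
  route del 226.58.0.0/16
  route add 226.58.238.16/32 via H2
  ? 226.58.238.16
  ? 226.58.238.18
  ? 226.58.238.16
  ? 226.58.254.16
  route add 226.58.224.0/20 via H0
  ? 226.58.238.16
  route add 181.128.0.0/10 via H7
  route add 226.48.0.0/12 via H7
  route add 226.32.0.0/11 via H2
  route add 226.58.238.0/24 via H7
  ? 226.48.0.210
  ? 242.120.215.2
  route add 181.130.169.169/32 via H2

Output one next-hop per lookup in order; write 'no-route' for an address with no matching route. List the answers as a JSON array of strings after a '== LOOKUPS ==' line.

Process each operation:
  + 181.130.160.0/20 (H4) depth=20
  - 181.130.160.0/20 clear@20
  + 181.128.0.0/11 (H5) depth=11
  - 181.128.0.0/11 clear@11
  + 226.58.238.0/24 (H0) depth=24
  + 226.58.0.0/16 (H7) depth=16
  + 226.58.238.16/32 (H3) depth=32
  - 226.58.238.16/32 clear@32
  - 226.58.0.0/16 clear@16
  + 226.58.238.16/32 (H2) depth=32
  Q 226.58.238.16: descend 11100010001110101110111000010000 ; hops seen [H0,H2] ; pick H2
  Q 226.58.238.18: descend 111000100011101011101110000100 ; hops seen [H0] ; pick H0
  Q 226.58.238.16: descend 11100010001110101110111000010000 ; hops seen [H0,H2] ; pick H2
  Q 226.58.254.16: descend 1110001000111010111 ; hops seen [∅] ; pick no-route
  + 226.58.224.0/20 (H0) depth=20
  Q 226.58.238.16: descend 11100010001110101110111000010000 ; hops seen [H0,H0,H2] ; pick H2
  + 181.128.0.0/10 (H7) depth=10
  + 226.48.0.0/12 (H7) depth=12
  + 226.32.0.0/11 (H2) depth=11
  + 226.58.238.0/24 (H7) depth=24
  Q 226.48.0.210: descend 111000100011 ; hops seen [H2,H7] ; pick H7
  Q 242.120.215.2: descend 111 ; hops seen [∅] ; pick no-route
  + 181.130.169.169/32 (H2) depth=32

== LOOKUPS ==
["H2","H0","H2","no-route","H2","H7","no-route"]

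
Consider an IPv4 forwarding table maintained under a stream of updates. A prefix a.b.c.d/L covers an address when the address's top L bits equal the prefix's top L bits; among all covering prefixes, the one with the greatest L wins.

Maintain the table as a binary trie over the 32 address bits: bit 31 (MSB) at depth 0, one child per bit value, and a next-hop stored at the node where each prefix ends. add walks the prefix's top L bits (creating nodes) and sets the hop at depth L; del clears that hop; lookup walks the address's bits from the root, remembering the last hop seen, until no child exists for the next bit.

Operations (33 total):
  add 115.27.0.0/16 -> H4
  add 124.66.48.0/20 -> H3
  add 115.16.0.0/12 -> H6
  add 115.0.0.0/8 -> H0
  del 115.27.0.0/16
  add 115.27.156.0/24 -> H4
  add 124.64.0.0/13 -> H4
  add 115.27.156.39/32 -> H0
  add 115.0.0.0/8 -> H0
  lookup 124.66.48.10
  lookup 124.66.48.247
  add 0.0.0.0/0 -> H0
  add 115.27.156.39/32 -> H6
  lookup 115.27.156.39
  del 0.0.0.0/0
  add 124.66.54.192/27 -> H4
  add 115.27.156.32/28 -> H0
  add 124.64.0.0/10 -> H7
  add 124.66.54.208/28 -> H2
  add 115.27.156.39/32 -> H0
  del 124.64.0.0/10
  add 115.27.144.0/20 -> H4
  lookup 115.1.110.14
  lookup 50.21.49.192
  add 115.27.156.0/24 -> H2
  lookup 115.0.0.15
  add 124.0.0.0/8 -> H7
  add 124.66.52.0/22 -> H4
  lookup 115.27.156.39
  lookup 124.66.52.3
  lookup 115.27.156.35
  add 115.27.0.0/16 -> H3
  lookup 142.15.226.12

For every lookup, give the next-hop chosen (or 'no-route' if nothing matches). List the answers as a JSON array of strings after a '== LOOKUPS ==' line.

Apply in order:
  add 115.27.0.0/16 -> H4 at depth 16
  add 124.66.48.0/20 -> H3 at depth 20
  add 115.16.0.0/12 -> H6 at depth 12
  add 115.0.0.0/8 -> H0 at depth 8
  del 115.27.0.0/16 (clear depth 16)
  add 115.27.156.0/24 -> H4 at depth 24
  add 124.64.0.0/13 -> H4 at depth 13
  add 115.27.156.39/32 -> H0 at depth 32
  add 115.0.0.0/8 -> H0 at depth 8
  lookup 124.66.48.10: bits 01111100010000100011 walk d0:-→d1:-→d2:-→d3:-→d4:-→d5:-→d6:-→d7:-→d8:-→d9:-→d10:-→d11:-→d12:-→d13:H4→d14:-→d15:-→d16:-→d17:-→d18:-→d19:-→d20:H3 -> H3
  lookup 124.66.48.247: bits 01111100010000100011 walk d0:-→d1:-→d2:-→d3:-→d4:-→d5:-→d6:-→d7:-→d8:-→d9:-→d10:-→d11:-→d12:-→d13:H4→d14:-→d15:-→d16:-→d17:-→d18:-→d19:-→d20:H3 -> H3
  add 0.0.0.0/0 -> H0 at depth 0
  add 115.27.156.39/32 -> H6 at depth 32
  lookup 115.27.156.39: bits 01110011000110111001110000100111 walk d0:H0→d1:-→d2:-→d3:-→d4:-→d5:-→d6:-→d7:-→d8:H0→d9:-→d10:-→d11:-→d12:H6→d13:-→d14:-→d15:-→d16:-→d17:-→d18:-→d19:-→d20:-→d21:-→d22:-→d23:-→d24:H4→d25:-→d26:-→d27:-→d28:-→d29:-→d30:-→d31:-→d32:H6 -> H6
  del 0.0.0.0/0 (clear depth 0)
  add 124.66.54.192/27 -> H4 at depth 27
  add 115.27.156.32/28 -> H0 at depth 28
  add 124.64.0.0/10 -> H7 at depth 10
  add 124.66.54.208/28 -> H2 at depth 28
  add 115.27.156.39/32 -> H0 at depth 32
  del 124.64.0.0/10 (clear depth 10)
  add 115.27.144.0/20 -> H4 at depth 20
  lookup 115.1.110.14: bits 01110011000 walk d0:-→d1:-→d2:-→d3:-→d4:-→d5:-→d6:-→d7:-→d8:H0→d9:-→d10:-→d11:- -> H0
  lookup 50.21.49.192: bits 0 walk d0:-→d1:- -> no-route
  add 115.27.156.0/24 -> H2 at depth 24
  lookup 115.0.0.15: bits 01110011000 walk d0:-→d1:-→d2:-→d3:-→d4:-→d5:-→d6:-→d7:-→d8:H0→d9:-→d10:-→d11:- -> H0
  add 124.0.0.0/8 -> H7 at depth 8
  add 124.66.52.0/22 -> H4 at depth 22
  lookup 115.27.156.39: bits 01110011000110111001110000100111 walk d0:-→d1:-→d2:-→d3:-→d4:-→d5:-→d6:-→d7:-→d8:H0→d9:-→d10:-→d11:-→d12:H6→d13:-→d14:-→d15:-→d16:-→d17:-→d18:-→d19:-→d20:H4→d21:-→d22:-→d23:-→d24:H2→d25:-→d26:-→d27:-→d28:H0→d29:-→d30:-→d31:-→d32:H0 -> H0
  lookup 124.66.52.3: bits 0111110001000010001101 walk d0:-→d1:-→d2:-→d3:-→d4:-→d5:-→d6:-→d7:-→d8:H7→d9:-→d10:-→d11:-→d12:-→d13:H4→d14:-→d15:-→d16:-→d17:-→d18:-→d19:-→d20:H3→d21:-→d22:H4 -> H4
  lookup 115.27.156.35: bits 01110011000110111001110000100 walk d0:-→d1:-→d2:-→d3:-→d4:-→d5:-→d6:-→d7:-→d8:H0→d9:-→d10:-→d11:-→d12:H6→d13:-→d14:-→d15:-→d16:-→d17:-→d18:-→d19:-→d20:H4→d21:-→d22:-→d23:-→d24:H2→d25:-→d26:-→d27:-→d28:H0→d29:- -> H0
  add 115.27.0.0/16 -> H3 at depth 16
  lookup 142.15.226.12: bits ε walk d0:- -> no-route

== LOOKUPS ==
["H3","H3","H6","H0","no-route","H0","H0","H4","H0","no-route"]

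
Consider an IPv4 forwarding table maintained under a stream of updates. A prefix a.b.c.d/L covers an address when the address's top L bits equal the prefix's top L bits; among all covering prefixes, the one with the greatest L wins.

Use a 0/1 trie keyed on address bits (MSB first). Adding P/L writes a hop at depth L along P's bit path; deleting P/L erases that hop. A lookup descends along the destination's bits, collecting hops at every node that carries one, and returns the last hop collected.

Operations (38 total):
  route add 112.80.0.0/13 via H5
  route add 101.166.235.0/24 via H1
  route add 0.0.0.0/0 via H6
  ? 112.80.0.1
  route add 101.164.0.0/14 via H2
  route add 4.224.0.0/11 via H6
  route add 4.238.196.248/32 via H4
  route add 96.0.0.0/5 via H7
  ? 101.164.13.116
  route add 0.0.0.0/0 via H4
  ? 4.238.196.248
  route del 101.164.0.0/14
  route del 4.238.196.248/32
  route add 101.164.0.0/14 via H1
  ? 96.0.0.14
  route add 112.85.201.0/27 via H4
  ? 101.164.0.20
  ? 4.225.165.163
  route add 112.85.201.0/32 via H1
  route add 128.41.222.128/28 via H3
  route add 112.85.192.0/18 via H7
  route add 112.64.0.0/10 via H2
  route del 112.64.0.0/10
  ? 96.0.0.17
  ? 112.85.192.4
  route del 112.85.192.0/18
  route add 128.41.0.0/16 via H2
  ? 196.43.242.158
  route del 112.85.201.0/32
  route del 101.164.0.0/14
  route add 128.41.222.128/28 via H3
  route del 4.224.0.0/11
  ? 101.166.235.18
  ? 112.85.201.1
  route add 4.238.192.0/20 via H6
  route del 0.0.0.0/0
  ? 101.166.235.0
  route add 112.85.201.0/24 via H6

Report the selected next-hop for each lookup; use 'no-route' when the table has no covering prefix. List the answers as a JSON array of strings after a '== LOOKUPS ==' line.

Trace:
  + 112.80.0.0/13 (H5) depth=13
  + 101.166.235.0/24 (H1) depth=24
  + 0.0.0.0/0 (H6) depth=0
  Q 112.80.0.1: descend 0111000001010 ; hops seen [H6,H5] ; pick H5
  + 101.164.0.0/14 (H2) depth=14
  + 4.224.0.0/11 (H6) depth=11
  + 4.238.196.248/32 (H4) depth=32
  + 96.0.0.0/5 (H7) depth=5
  Q 101.164.13.116: descend 01100101101001 ; hops seen [H6,H7,H2] ; pick H2
  + 0.0.0.0/0 (H4) depth=0
  Q 4.238.196.248: descend 00000100111011101100010011111000 ; hops seen [H4,H6,H4] ; pick H4
  del 101.164.0.0/14 (clear depth 14)
  del 4.238.196.248/32 (clear depth 32)
  + 101.164.0.0/14 (H1) depth=14
  Q 96.0.0.14: descend 01100 ; hops seen [H4,H7] ; pick H7
  + 112.85.201.0/27 (H4) depth=27
  Q 101.164.0.20: descend 01100101101001 ; hops seen [H4,H7,H1] ; pick H1
  Q 4.225.165.163: descend 000001001110 ; hops seen [H4,H6] ; pick H6
  + 112.85.201.0/32 (H1) depth=32
  + 128.41.222.128/28 (H3) depth=28
  + 112.85.192.0/18 (H7) depth=18
  + 112.64.0.0/10 (H2) depth=10
  del 112.64.0.0/10 (clear depth 10)
  Q 96.0.0.17: descend 01100 ; hops seen [H4,H7] ; pick H7
  Q 112.85.192.4: descend 01110000010101011100 ; hops seen [H4,H5,H7] ; pick H7
  del 112.85.192.0/18 (clear depth 18)
  + 128.41.0.0/16 (H2) depth=16
  Q 196.43.242.158: descend 1 ; hops seen [H4] ; pick H4
  del 112.85.201.0/32 (clear depth 32)
  del 101.164.0.0/14 (clear depth 14)
  + 128.41.222.128/28 (H3) depth=28
  del 4.224.0.0/11 (clear depth 11)
  Q 101.166.235.18: descend 011001011010011011101011 ; hops seen [H4,H7,H1] ; pick H1
  Q 112.85.201.1: descend 0111000001010101110010010000000 ; hops seen [H4,H5,H4] ; pick H4
  + 4.238.192.0/20 (H6) depth=20
  del 0.0.0.0/0 (clear depth 0)
  Q 101.166.235.0: descend 011001011010011011101011 ; hops seen [H7,H1] ; pick H1
  + 112.85.201.0/24 (H6) depth=24

== LOOKUPS ==
["H5","H2","H4","H7","H1","H6","H7","H7","H4","H1","H4","H1"]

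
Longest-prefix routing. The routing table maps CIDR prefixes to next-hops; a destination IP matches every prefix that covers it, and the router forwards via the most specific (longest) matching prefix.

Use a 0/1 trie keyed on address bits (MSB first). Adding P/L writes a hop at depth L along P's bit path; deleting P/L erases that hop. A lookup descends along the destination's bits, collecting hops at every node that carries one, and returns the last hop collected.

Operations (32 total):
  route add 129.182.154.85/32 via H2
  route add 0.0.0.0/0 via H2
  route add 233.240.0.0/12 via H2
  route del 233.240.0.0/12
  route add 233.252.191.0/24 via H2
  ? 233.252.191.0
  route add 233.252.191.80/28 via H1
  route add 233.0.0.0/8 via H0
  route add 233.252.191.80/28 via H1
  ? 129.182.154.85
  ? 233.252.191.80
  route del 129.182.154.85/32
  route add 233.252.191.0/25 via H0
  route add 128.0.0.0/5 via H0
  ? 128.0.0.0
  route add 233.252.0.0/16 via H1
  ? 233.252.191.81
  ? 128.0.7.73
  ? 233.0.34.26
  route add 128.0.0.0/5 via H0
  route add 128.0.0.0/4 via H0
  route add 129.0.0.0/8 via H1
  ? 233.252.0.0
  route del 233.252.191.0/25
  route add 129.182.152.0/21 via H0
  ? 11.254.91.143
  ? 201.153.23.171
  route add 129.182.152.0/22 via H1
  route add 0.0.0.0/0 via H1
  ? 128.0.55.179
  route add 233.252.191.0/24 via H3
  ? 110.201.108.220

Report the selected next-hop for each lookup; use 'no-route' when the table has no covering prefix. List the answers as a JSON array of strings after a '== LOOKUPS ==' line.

Trace:
  + 129.182.154.85/32 (H2) depth=32
  + 0.0.0.0/0 (H2) depth=0
  + 233.240.0.0/12 (H2) depth=12
  - 233.240.0.0/12 clear@12
  + 233.252.191.0/24 (H2) depth=24
  ? 233.252.191.0  path d0:H2→d1:-→d2:-→d3:-→d4:-→d5:-→d6:-→d7:-→d8:-→d9:-→d10:-→d11:-→d12:-→d13:-→d14:-→d15:-→d16:-→d17:-→d18:-→d19:-→d20:-→d21:-→d22:-→d23:-→d24:H2  best=H2
  + 233.252.191.80/28 (H1) depth=28
  + 233.0.0.0/8 (H0) depth=8
  + 233.252.191.80/28 (H1) depth=28
  ? 129.182.154.85  path d0:H2→d1:-→d2:-→d3:-→d4:-→d5:-→d6:-→d7:-→d8:-→d9:-→d10:-→d11:-→d12:-→d13:-→d14:-→d15:-→d16:-→d17:-→d18:-→d19:-→d20:-→d21:-→d22:-→d23:-→d24:-→d25:-→d26:-→d27:-→d28:-→d29:-→d30:-→d31:-→d32:H2  best=H2
  ? 233.252.191.80  path d0:H2→d1:-→d2:-→d3:-→d4:-→d5:-→d6:-→d7:-→d8:H0→d9:-→d10:-→d11:-→d12:-→d13:-→d14:-→d15:-→d16:-→d17:-→d18:-→d19:-→d20:-→d21:-→d22:-→d23:-→d24:H2→d25:-→d26:-→d27:-→d28:H1  best=H1
  - 129.182.154.85/32 clear@32
  + 233.252.191.0/25 (H0) depth=25
  + 128.0.0.0/5 (H0) depth=5
  ? 128.0.0.0  path d0:H2→d1:-→d2:-→d3:-→d4:-→d5:H0→d6:-→d7:-  best=H0
  + 233.252.0.0/16 (H1) depth=16
  ? 233.252.191.81  path d0:H2→d1:-→d2:-→d3:-→d4:-→d5:-→d6:-→d7:-→d8:H0→d9:-→d10:-→d11:-→d12:-→d13:-→d14:-→d15:-→d16:H1→d17:-→d18:-→d19:-→d20:-→d21:-→d22:-→d23:-→d24:H2→d25:H0→d26:-→d27:-→d28:H1  best=H1
  ? 128.0.7.73  path d0:H2→d1:-→d2:-→d3:-→d4:-→d5:H0→d6:-→d7:-  best=H0
  ? 233.0.34.26  path d0:H2→d1:-→d2:-→d3:-→d4:-→d5:-→d6:-→d7:-→d8:H0  best=H0
  + 128.0.0.0/5 (H0) depth=5
  + 128.0.0.0/4 (H0) depth=4
  + 129.0.0.0/8 (H1) depth=8
  ? 233.252.0.0  path d0:H2→d1:-→d2:-→d3:-→d4:-→d5:-→d6:-→d7:-→d8:H0→d9:-→d10:-→d11:-→d12:-→d13:-→d14:-→d15:-→d16:H1  best=H1
  - 233.252.191.0/25 clear@25
  + 129.182.152.0/21 (H0) depth=21
  ? 11.254.91.143  path d0:H2  best=H2
  ? 201.153.23.171  path d0:H2→d1:-→d2:-  best=H2
  + 129.182.152.0/22 (H1) depth=22
  + 0.0.0.0/0 (H1) depth=0
  ? 128.0.55.179  path d0:H1→d1:-→d2:-→d3:-→d4:H0→d5:H0→d6:-→d7:-  best=H0
  + 233.252.191.0/24 (H3) depth=24
  ? 110.201.108.220  path d0:H1  best=H1

== LOOKUPS ==
["H2","H2","H1","H0","H1","H0","H0","H1","H2","H2","H0","H1"]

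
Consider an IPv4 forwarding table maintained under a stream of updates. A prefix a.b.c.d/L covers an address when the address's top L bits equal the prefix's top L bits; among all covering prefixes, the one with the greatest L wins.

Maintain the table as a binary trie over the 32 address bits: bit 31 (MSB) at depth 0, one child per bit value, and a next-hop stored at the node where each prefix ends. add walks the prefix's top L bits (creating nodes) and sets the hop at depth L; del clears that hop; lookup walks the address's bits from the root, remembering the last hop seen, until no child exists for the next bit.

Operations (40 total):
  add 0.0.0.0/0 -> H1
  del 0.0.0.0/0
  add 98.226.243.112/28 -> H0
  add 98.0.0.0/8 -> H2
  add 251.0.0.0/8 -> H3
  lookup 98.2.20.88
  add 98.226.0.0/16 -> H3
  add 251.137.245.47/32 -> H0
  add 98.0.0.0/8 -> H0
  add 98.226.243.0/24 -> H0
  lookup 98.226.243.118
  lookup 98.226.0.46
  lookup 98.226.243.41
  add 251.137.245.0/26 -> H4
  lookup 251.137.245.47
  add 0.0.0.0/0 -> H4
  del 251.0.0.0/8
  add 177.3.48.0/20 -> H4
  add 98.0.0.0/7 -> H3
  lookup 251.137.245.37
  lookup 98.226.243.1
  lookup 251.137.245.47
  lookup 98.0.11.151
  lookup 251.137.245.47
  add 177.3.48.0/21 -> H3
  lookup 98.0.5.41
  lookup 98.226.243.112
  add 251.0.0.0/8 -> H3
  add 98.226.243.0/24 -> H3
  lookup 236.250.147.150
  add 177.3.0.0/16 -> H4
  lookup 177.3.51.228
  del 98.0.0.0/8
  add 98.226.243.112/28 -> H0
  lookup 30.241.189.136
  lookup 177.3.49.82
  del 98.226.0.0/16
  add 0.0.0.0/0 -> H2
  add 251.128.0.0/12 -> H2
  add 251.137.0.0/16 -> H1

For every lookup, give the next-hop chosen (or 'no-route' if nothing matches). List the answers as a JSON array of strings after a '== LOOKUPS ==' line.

Apply in order:
  + 0.0.0.0/0 (H1) depth=0
  - 0.0.0.0/0 clear@0
  + 98.226.243.112/28 (H0) depth=28
  + 98.0.0.0/8 (H2) depth=8
  + 251.0.0.0/8 (H3) depth=8
  lookup 98.2.20.88: bits 01100010 walk d0:-→d1:-→d2:-→d3:-→d4:-→d5:-→d6:-→d7:-→d8:H2 -> H2
  + 98.226.0.0/16 (H3) depth=16
  + 251.137.245.47/32 (H0) depth=32
  + 98.0.0.0/8 (H0) depth=8
  + 98.226.243.0/24 (H0) depth=24
  lookup 98.226.243.118: bits 0110001011100010111100110111 walk d0:-→d1:-→d2:-→d3:-→d4:-→d5:-→d6:-→d7:-→d8:H0→d9:-→d10:-→d11:-→d12:-→d13:-→d14:-→d15:-→d16:H3→d17:-→d18:-→d19:-→d20:-→d21:-→d22:-→d23:-→d24:H0→d25:-→d26:-→d27:-→d28:H0 -> H0
  lookup 98.226.0.46: bits 0110001011100010 walk d0:-→d1:-→d2:-→d3:-→d4:-→d5:-→d6:-→d7:-→d8:H0→d9:-→d10:-→d11:-→d12:-→d13:-→d14:-→d15:-→d16:H3 -> H3
  lookup 98.226.243.41: bits 0110001011100010111100110 walk d0:-→d1:-→d2:-→d3:-→d4:-→d5:-→d6:-→d7:-→d8:H0→d9:-→d10:-→d11:-→d12:-→d13:-→d14:-→d15:-→d16:H3→d17:-→d18:-→d19:-→d20:-→d21:-→d22:-→d23:-→d24:H0→d25:- -> H0
  + 251.137.245.0/26 (H4) depth=26
  lookup 251.137.245.47: bits 11111011100010011111010100101111 walk d0:-→d1:-→d2:-→d3:-→d4:-→d5:-→d6:-→d7:-→d8:H3→d9:-→d10:-→d11:-→d12:-→d13:-→d14:-→d15:-→d16:-→d17:-→d18:-→d19:-→d20:-→d21:-→d22:-→d23:-→d24:-→d25:-→d26:H4→d27:-→d28:-→d29:-→d30:-→d31:-→d32:H0 -> H0
  + 0.0.0.0/0 (H4) depth=0
  - 251.0.0.0/8 clear@8
  + 177.3.48.0/20 (H4) depth=20
  + 98.0.0.0/7 (H3) depth=7
  lookup 251.137.245.37: bits 1111101110001001111101010010 walk d0:H4→d1:-→d2:-→d3:-→d4:-→d5:-→d6:-→d7:-→d8:-→d9:-→d10:-→d11:-→d12:-→d13:-→d14:-→d15:-→d16:-→d17:-→d18:-→d19:-→d20:-→d21:-→d22:-→d23:-→d24:-→d25:-→d26:H4→d27:-→d28:- -> H4
  lookup 98.226.243.1: bits 0110001011100010111100110 walk d0:H4→d1:-→d2:-→d3:-→d4:-→d5:-→d6:-→d7:H3→d8:H0→d9:-→d10:-→d11:-→d12:-→d13:-→d14:-→d15:-→d16:H3→d17:-→d18:-→d19:-→d20:-→d21:-→d22:-→d23:-→d24:H0→d25:- -> H0
  lookup 251.137.245.47: bits 11111011100010011111010100101111 walk d0:H4→d1:-→d2:-→d3:-→d4:-→d5:-→d6:-→d7:-→d8:-→d9:-→d10:-→d11:-→d12:-→d13:-→d14:-→d15:-→d16:-→d17:-→d18:-→d19:-→d20:-→d21:-→d22:-→d23:-→d24:-→d25:-→d26:H4→d27:-→d28:-→d29:-→d30:-→d31:-→d32:H0 -> H0
  lookup 98.0.11.151: bits 01100010 walk d0:H4→d1:-→d2:-→d3:-→d4:-→d5:-→d6:-→d7:H3→d8:H0 -> H0
  lookup 251.137.245.47: bits 11111011100010011111010100101111 walk d0:H4→d1:-→d2:-→d3:-→d4:-→d5:-→d6:-→d7:-→d8:-→d9:-→d10:-→d11:-→d12:-→d13:-→d14:-→d15:-→d16:-→d17:-→d18:-→d19:-→d20:-→d21:-→d22:-→d23:-→d24:-→d25:-→d26:H4→d27:-→d28:-→d29:-→d30:-→d31:-→d32:H0 -> H0
  + 177.3.48.0/21 (H3) depth=21
  lookup 98.0.5.41: bits 01100010 walk d0:H4→d1:-→d2:-→d3:-→d4:-→d5:-→d6:-→d7:H3→d8:H0 -> H0
  lookup 98.226.243.112: bits 0110001011100010111100110111 walk d0:H4→d1:-→d2:-→d3:-→d4:-→d5:-→d6:-→d7:H3→d8:H0→d9:-→d10:-→d11:-→d12:-→d13:-→d14:-→d15:-→d16:H3→d17:-→d18:-→d19:-→d20:-→d21:-→d22:-→d23:-→d24:H0→d25:-→d26:-→d27:-→d28:H0 -> H0
  + 251.0.0.0/8 (H3) depth=8
  + 98.226.243.0/24 (H3) depth=24
  lookup 236.250.147.150: bits 111 walk d0:H4→d1:-→d2:-→d3:- -> H4
  + 177.3.0.0/16 (H4) depth=16
  lookup 177.3.51.228: bits 101100010000001100110 walk d0:H4→d1:-→d2:-→d3:-→d4:-→d5:-→d6:-→d7:-→d8:-→d9:-→d10:-→d11:-→d12:-→d13:-→d14:-→d15:-→d16:H4→d17:-→d18:-→d19:-→d20:H4→d21:H3 -> H3
  - 98.0.0.0/8 clear@8
  + 98.226.243.112/28 (H0) depth=28
  lookup 30.241.189.136: bits 0 walk d0:H4→d1:- -> H4
  lookup 177.3.49.82: bits 101100010000001100110 walk d0:H4→d1:-→d2:-→d3:-→d4:-→d5:-→d6:-→d7:-→d8:-→d9:-→d10:-→d11:-→d12:-→d13:-→d14:-→d15:-→d16:H4→d17:-→d18:-→d19:-→d20:H4→d21:H3 -> H3
  - 98.226.0.0/16 clear@16
  + 0.0.0.0/0 (H2) depth=0
  + 251.128.0.0/12 (H2) depth=12
  + 251.137.0.0/16 (H1) depth=16

== LOOKUPS ==
["H2","H0","H3","H0","H0","H4","H0","H0","H0","H0","H0","H0","H4","H3","H4","H3"]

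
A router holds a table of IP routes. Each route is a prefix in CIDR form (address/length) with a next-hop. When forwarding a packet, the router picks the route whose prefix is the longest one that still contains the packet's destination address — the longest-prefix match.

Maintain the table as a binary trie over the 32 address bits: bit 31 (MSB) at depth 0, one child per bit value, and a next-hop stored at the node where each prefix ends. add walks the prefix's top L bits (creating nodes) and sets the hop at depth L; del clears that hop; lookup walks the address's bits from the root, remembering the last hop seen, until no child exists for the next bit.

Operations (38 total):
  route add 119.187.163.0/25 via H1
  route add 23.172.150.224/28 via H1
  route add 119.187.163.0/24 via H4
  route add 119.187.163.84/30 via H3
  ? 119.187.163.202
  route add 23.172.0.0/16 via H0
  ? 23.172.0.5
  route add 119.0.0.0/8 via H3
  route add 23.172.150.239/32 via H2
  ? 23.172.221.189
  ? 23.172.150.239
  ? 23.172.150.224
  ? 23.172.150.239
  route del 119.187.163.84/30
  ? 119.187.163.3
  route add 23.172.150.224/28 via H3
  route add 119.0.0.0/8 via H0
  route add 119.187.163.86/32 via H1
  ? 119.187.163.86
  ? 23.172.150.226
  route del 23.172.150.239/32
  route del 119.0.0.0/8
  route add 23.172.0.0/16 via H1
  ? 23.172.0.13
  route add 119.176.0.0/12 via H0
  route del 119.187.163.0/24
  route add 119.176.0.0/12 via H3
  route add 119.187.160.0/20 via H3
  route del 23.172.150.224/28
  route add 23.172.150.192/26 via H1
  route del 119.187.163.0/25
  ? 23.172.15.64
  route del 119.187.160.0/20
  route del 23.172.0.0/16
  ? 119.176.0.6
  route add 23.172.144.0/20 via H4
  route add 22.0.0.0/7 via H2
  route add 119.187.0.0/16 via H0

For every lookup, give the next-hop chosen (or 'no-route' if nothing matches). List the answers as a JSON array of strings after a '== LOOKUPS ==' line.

Apply in order:
  + 119.187.163.0/25 (H1) depth=25
  + 23.172.150.224/28 (H1) depth=28
  + 119.187.163.0/24 (H4) depth=24
  + 119.187.163.84/30 (H3) depth=30
  ? 119.187.163.202  path d0:-→d1:-→d2:-→d3:-→d4:-→d5:-→d6:-→d7:-→d8:-→d9:-→d10:-→d11:-→d12:-→d13:-→d14:-→d15:-→d16:-→d17:-→d18:-→d19:-→d20:-→d21:-→d22:-→d23:-→d24:H4  best=H4
  + 23.172.0.0/16 (H0) depth=16
  ? 23.172.0.5  path d0:-→d1:-→d2:-→d3:-→d4:-→d5:-→d6:-→d7:-→d8:-→d9:-→d10:-→d11:-→d12:-→d13:-→d14:-→d15:-→d16:H0  best=H0
  + 119.0.0.0/8 (H3) depth=8
  + 23.172.150.239/32 (H2) depth=32
  ? 23.172.221.189  path d0:-→d1:-→d2:-→d3:-→d4:-→d5:-→d6:-→d7:-→d8:-→d9:-→d10:-→d11:-→d12:-→d13:-→d14:-→d15:-→d16:H0→d17:-  best=H0
  ? 23.172.150.239  path d0:-→d1:-→d2:-→d3:-→d4:-→d5:-→d6:-→d7:-→d8:-→d9:-→d10:-→d11:-→d12:-→d13:-→d14:-→d15:-→d16:H0→d17:-→d18:-→d19:-→d20:-→d21:-→d22:-→d23:-→d24:-→d25:-→d26:-→d27:-→d28:H1→d29:-→d30:-→d31:-→d32:H2  best=H2
  ? 23.172.150.224  path d0:-→d1:-→d2:-→d3:-→d4:-→d5:-→d6:-→d7:-→d8:-→d9:-→d10:-→d11:-→d12:-→d13:-→d14:-→d15:-→d16:H0→d17:-→d18:-→d19:-→d20:-→d21:-→d22:-→d23:-→d24:-→d25:-→d26:-→d27:-→d28:H1  best=H1
  ? 23.172.150.239  path d0:-→d1:-→d2:-→d3:-→d4:-→d5:-→d6:-→d7:-→d8:-→d9:-→d10:-→d11:-→d12:-→d13:-→d14:-→d15:-→d16:H0→d17:-→d18:-→d19:-→d20:-→d21:-→d22:-→d23:-→d24:-→d25:-→d26:-→d27:-→d28:H1→d29:-→d30:-→d31:-→d32:H2  best=H2
  - 119.187.163.84/30 clear@30
  ? 119.187.163.3  path d0:-→d1:-→d2:-→d3:-→d4:-→d5:-→d6:-→d7:-→d8:H3→d9:-→d10:-→d11:-→d12:-→d13:-→d14:-→d15:-→d16:-→d17:-→d18:-→d19:-→d20:-→d21:-→d22:-→d23:-→d24:H4→d25:H1  best=H1
  + 23.172.150.224/28 (H3) depth=28
  + 119.0.0.0/8 (H0) depth=8
  + 119.187.163.86/32 (H1) depth=32
  ? 119.187.163.86  path d0:-→d1:-→d2:-→d3:-→d4:-→d5:-→d6:-→d7:-→d8:H0→d9:-→d10:-→d11:-→d12:-→d13:-→d14:-→d15:-→d16:-→d17:-→d18:-→d19:-→d20:-→d21:-→d22:-→d23:-→d24:H4→d25:H1→d26:-→d27:-→d28:-→d29:-→d30:-→d31:-→d32:H1  best=H1
  ? 23.172.150.226  path d0:-→d1:-→d2:-→d3:-→d4:-→d5:-→d6:-→d7:-→d8:-→d9:-→d10:-→d11:-→d12:-→d13:-→d14:-→d15:-→d16:H0→d17:-→d18:-→d19:-→d20:-→d21:-→d22:-→d23:-→d24:-→d25:-→d26:-→d27:-→d28:H3  best=H3
  - 23.172.150.239/32 clear@32
  - 119.0.0.0/8 clear@8
  + 23.172.0.0/16 (H1) depth=16
  ? 23.172.0.13  path d0:-→d1:-→d2:-→d3:-→d4:-→d5:-→d6:-→d7:-→d8:-→d9:-→d10:-→d11:-→d12:-→d13:-→d14:-→d15:-→d16:H1  best=H1
  + 119.176.0.0/12 (H0) depth=12
  - 119.187.163.0/24 clear@24
  + 119.176.0.0/12 (H3) depth=12
  + 119.187.160.0/20 (H3) depth=20
  - 23.172.150.224/28 clear@28
  + 23.172.150.192/26 (H1) depth=26
  - 119.187.163.0/25 clear@25
  ? 23.172.15.64  path d0:-→d1:-→d2:-→d3:-→d4:-→d5:-→d6:-→d7:-→d8:-→d9:-→d10:-→d11:-→d12:-→d13:-→d14:-→d15:-→d16:H1  best=H1
  - 119.187.160.0/20 clear@20
  - 23.172.0.0/16 clear@16
  ? 119.176.0.6  path d0:-→d1:-→d2:-→d3:-→d4:-→d5:-→d6:-→d7:-→d8:-→d9:-→d10:-→d11:-→d12:H3  best=H3
  + 23.172.144.0/20 (H4) depth=20
  + 22.0.0.0/7 (H2) depth=7
  + 119.187.0.0/16 (H0) depth=16

== LOOKUPS ==
["H4","H0","H0","H2","H1","H2","H1","H1","H3","H1","H1","H3"]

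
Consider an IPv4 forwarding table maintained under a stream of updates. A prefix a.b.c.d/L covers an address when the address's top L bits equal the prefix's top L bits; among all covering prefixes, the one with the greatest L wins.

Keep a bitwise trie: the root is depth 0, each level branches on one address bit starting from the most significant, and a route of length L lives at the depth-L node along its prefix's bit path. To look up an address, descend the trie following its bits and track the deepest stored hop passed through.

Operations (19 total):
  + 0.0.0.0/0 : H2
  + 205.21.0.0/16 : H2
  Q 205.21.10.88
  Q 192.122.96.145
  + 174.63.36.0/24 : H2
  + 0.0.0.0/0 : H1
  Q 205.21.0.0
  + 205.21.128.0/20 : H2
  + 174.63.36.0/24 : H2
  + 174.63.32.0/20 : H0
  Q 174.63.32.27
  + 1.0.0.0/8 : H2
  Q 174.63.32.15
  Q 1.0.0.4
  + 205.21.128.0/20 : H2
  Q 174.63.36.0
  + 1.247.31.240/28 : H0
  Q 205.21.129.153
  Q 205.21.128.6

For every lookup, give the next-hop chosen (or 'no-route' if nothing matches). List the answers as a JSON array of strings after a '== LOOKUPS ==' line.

Process each operation:
  add 0.0.0.0/0 -> H2 at depth 0
  add 205.21.0.0/16 -> H2 at depth 16
  Q 205.21.10.88: descend 1100110100010101 ; hops seen [H2,H2] ; pick H2
  Q 192.122.96.145: descend 1100 ; hops seen [H2] ; pick H2
  add 174.63.36.0/24 -> H2 at depth 24
  add 0.0.0.0/0 -> H1 at depth 0
  Q 205.21.0.0: descend 1100110100010101 ; hops seen [H1,H2] ; pick H2
  add 205.21.128.0/20 -> H2 at depth 20
  add 174.63.36.0/24 -> H2 at depth 24
  add 174.63.32.0/20 -> H0 at depth 20
  Q 174.63.32.27: descend 101011100011111100100 ; hops seen [H1,H0] ; pick H0
  add 1.0.0.0/8 -> H2 at depth 8
  Q 174.63.32.15: descend 101011100011111100100 ; hops seen [H1,H0] ; pick H0
  Q 1.0.0.4: descend 00000001 ; hops seen [H1,H2] ; pick H2
  add 205.21.128.0/20 -> H2 at depth 20
  Q 174.63.36.0: descend 101011100011111100100100 ; hops seen [H1,H0,H2] ; pick H2
  add 1.247.31.240/28 -> H0 at depth 28
  Q 205.21.129.153: descend 11001101000101011000 ; hops seen [H1,H2,H2] ; pick H2
  Q 205.21.128.6: descend 11001101000101011000 ; hops seen [H1,H2,H2] ; pick H2

== LOOKUPS ==
["H2","H2","H2","H0","H0","H2","H2","H2","H2"]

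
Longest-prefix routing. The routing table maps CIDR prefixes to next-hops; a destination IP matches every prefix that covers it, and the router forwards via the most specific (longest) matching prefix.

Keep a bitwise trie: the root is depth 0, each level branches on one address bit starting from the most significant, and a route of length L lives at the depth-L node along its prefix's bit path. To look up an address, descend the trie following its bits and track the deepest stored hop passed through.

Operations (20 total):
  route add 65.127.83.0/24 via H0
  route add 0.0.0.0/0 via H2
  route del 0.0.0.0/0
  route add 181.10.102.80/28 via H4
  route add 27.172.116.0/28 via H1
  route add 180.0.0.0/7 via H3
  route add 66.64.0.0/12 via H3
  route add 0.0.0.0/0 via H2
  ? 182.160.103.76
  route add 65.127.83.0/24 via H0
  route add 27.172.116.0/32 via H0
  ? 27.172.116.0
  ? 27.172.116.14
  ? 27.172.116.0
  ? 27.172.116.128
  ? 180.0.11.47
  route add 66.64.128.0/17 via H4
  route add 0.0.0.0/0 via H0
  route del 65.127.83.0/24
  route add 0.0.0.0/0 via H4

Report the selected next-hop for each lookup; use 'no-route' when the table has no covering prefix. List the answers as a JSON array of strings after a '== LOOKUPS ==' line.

Process each operation:
  + 65.127.83.0/24 (H0) depth=24
  + 0.0.0.0/0 (H2) depth=0
  del 0.0.0.0/0 (clear depth 0)
  + 181.10.102.80/28 (H4) depth=28
  + 27.172.116.0/28 (H1) depth=28
  + 180.0.0.0/7 (H3) depth=7
  + 66.64.0.0/12 (H3) depth=12
  + 0.0.0.0/0 (H2) depth=0
  Q 182.160.103.76: descend 101101 ; hops seen [H2] ; pick H2
  + 65.127.83.0/24 (H0) depth=24
  + 27.172.116.0/32 (H0) depth=32
  Q 27.172.116.0: descend 00011011101011000111010000000000 ; hops seen [H2,H1,H0] ; pick H0
  Q 27.172.116.14: descend 0001101110101100011101000000 ; hops seen [H2,H1] ; pick H1
  Q 27.172.116.0: descend 00011011101011000111010000000000 ; hops seen [H2,H1,H0] ; pick H0
  Q 27.172.116.128: descend 000110111010110001110100 ; hops seen [H2] ; pick H2
  Q 180.0.11.47: descend 1011010 ; hops seen [H2,H3] ; pick H3
  + 66.64.128.0/17 (H4) depth=17
  + 0.0.0.0/0 (H0) depth=0
  del 65.127.83.0/24 (clear depth 24)
  + 0.0.0.0/0 (H4) depth=0

== LOOKUPS ==
["H2","H0","H1","H0","H2","H3"]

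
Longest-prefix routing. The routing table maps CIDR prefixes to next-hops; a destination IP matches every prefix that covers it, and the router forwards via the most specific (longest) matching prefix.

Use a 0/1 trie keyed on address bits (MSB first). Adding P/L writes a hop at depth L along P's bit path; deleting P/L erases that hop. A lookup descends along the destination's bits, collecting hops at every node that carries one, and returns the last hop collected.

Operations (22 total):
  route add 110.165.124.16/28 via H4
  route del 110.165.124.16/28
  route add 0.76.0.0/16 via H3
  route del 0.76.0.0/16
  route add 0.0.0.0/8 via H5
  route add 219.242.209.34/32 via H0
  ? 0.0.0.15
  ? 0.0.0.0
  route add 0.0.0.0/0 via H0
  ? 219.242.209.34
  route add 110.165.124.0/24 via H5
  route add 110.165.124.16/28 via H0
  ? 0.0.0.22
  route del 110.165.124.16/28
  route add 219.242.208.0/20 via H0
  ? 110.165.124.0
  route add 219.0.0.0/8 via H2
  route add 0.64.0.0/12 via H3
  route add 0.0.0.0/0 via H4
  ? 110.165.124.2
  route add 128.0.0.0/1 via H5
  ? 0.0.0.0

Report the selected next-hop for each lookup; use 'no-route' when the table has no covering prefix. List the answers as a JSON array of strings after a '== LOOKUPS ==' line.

Trace:
  add 110.165.124.16/28 -> H4 at depth 28
  - 110.165.124.16/28 clear@28
  add 0.76.0.0/16 -> H3 at depth 16
  - 0.76.0.0/16 clear@16
  add 0.0.0.0/8 -> H5 at depth 8
  add 219.242.209.34/32 -> H0 at depth 32
  lookup 0.0.0.15: bits 000000000 walk d0:-→d1:-→d2:-→d3:-→d4:-→d5:-→d6:-→d7:-→d8:H5→d9:- -> H5
  lookup 0.0.0.0: bits 000000000 walk d0:-→d1:-→d2:-→d3:-→d4:-→d5:-→d6:-→d7:-→d8:H5→d9:- -> H5
  add 0.0.0.0/0 -> H0 at depth 0
  lookup 219.242.209.34: bits 11011011111100101101000100100010 walk d0:H0→d1:-→d2:-→d3:-→d4:-→d5:-→d6:-→d7:-→d8:-→d9:-→d10:-→d11:-→d12:-→d13:-→d14:-→d15:-→d16:-→d17:-→d18:-→d19:-→d20:-→d21:-→d22:-→d23:-→d24:-→d25:-→d26:-→d27:-→d28:-→d29:-→d30:-→d31:-→d32:H0 -> H0
  add 110.165.124.0/24 -> H5 at depth 24
  add 110.165.124.16/28 -> H0 at depth 28
  lookup 0.0.0.22: bits 000000000 walk d0:H0→d1:-→d2:-→d3:-→d4:-→d5:-→d6:-→d7:-→d8:H5→d9:- -> H5
  - 110.165.124.16/28 clear@28
  add 219.242.208.0/20 -> H0 at depth 20
  lookup 110.165.124.0: bits 011011101010010101111100000 walk d0:H0→d1:-→d2:-→d3:-→d4:-→d5:-→d6:-→d7:-→d8:-→d9:-→d10:-→d11:-→d12:-→d13:-→d14:-→d15:-→d16:-→d17:-→d18:-→d19:-→d20:-→d21:-→d22:-→d23:-→d24:H5→d25:-→d26:-→d27:- -> H5
  add 219.0.0.0/8 -> H2 at depth 8
  add 0.64.0.0/12 -> H3 at depth 12
  add 0.0.0.0/0 -> H4 at depth 0
  lookup 110.165.124.2: bits 011011101010010101111100000 walk d0:H4→d1:-→d2:-→d3:-→d4:-→d5:-→d6:-→d7:-→d8:-→d9:-→d10:-→d11:-→d12:-→d13:-→d14:-→d15:-→d16:-→d17:-→d18:-→d19:-→d20:-→d21:-→d22:-→d23:-→d24:H5→d25:-→d26:-→d27:- -> H5
  add 128.0.0.0/1 -> H5 at depth 1
  lookup 0.0.0.0: bits 000000000 walk d0:H4→d1:-→d2:-→d3:-→d4:-→d5:-→d6:-→d7:-→d8:H5→d9:- -> H5

== LOOKUPS ==
["H5","H5","H0","H5","H5","H5","H5"]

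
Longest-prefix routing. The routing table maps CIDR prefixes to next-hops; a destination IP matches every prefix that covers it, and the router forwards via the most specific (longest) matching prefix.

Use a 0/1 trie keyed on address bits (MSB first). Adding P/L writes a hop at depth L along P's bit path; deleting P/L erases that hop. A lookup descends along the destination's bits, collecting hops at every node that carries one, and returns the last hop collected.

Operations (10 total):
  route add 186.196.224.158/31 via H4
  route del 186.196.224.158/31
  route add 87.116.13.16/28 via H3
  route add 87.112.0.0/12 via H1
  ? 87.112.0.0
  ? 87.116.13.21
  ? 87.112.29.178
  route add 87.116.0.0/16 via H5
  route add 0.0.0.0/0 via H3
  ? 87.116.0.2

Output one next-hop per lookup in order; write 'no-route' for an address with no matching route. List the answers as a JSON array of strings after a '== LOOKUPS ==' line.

Process each operation:
  add 186.196.224.158/31 -> H4 at depth 31
  - 186.196.224.158/31 clear@31
  add 87.116.13.16/28 -> H3 at depth 28
  add 87.112.0.0/12 -> H1 at depth 12
  Q 87.112.0.0: descend 0101011101110 ; hops seen [H1] ; pick H1
  Q 87.116.13.21: descend 0101011101110100000011010001 ; hops seen [H1,H3] ; pick H3
  Q 87.112.29.178: descend 0101011101110 ; hops seen [H1] ; pick H1
  add 87.116.0.0/16 -> H5 at depth 16
  add 0.0.0.0/0 -> H3 at depth 0
  Q 87.116.0.2: descend 01010111011101000000 ; hops seen [H3,H1,H5] ; pick H5

== LOOKUPS ==
["H1","H3","H1","H5"]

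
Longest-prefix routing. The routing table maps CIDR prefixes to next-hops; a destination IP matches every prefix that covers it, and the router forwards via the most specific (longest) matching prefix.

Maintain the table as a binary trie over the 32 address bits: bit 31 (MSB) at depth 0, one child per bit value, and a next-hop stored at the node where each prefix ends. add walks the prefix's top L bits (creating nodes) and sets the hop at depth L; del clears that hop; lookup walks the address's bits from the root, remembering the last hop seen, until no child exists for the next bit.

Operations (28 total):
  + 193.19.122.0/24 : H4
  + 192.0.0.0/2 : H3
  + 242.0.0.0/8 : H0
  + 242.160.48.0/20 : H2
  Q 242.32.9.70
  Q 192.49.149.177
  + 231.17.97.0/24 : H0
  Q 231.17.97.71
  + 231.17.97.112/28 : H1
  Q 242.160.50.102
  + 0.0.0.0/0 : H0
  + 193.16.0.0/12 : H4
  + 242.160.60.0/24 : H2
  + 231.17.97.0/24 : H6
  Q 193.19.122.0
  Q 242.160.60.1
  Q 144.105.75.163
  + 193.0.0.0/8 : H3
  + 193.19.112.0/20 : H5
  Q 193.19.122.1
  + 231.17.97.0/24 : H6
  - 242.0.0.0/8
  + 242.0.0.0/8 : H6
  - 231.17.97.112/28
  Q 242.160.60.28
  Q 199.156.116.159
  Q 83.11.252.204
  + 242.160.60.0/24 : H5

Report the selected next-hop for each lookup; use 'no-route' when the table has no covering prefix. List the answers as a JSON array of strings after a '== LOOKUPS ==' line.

Apply in order:
  + 193.19.122.0/24 (H4) depth=24
  + 192.0.0.0/2 (H3) depth=2
  + 242.0.0.0/8 (H0) depth=8
  + 242.160.48.0/20 (H2) depth=20
  ? 242.32.9.70  path d0:-→d1:-→d2:H3→d3:-→d4:-→d5:-→d6:-→d7:-→d8:H0  best=H0
  ? 192.49.149.177  path d0:-→d1:-→d2:H3→d3:-→d4:-→d5:-→d6:-→d7:-  best=H3
  + 231.17.97.0/24 (H0) depth=24
  ? 231.17.97.71  path d0:-→d1:-→d2:H3→d3:-→d4:-→d5:-→d6:-→d7:-→d8:-→d9:-→d10:-→d11:-→d12:-→d13:-→d14:-→d15:-→d16:-→d17:-→d18:-→d19:-→d20:-→d21:-→d22:-→d23:-→d24:H0  best=H0
  + 231.17.97.112/28 (H1) depth=28
  ? 242.160.50.102  path d0:-→d1:-→d2:H3→d3:-→d4:-→d5:-→d6:-→d7:-→d8:H0→d9:-→d10:-→d11:-→d12:-→d13:-→d14:-→d15:-→d16:-→d17:-→d18:-→d19:-→d20:H2  best=H2
  + 0.0.0.0/0 (H0) depth=0
  + 193.16.0.0/12 (H4) depth=12
  + 242.160.60.0/24 (H2) depth=24
  + 231.17.97.0/24 (H6) depth=24
  ? 193.19.122.0  path d0:H0→d1:-→d2:H3→d3:-→d4:-→d5:-→d6:-→d7:-→d8:-→d9:-→d10:-→d11:-→d12:H4→d13:-→d14:-→d15:-→d16:-→d17:-→d18:-→d19:-→d20:-→d21:-→d22:-→d23:-→d24:H4  best=H4
  ? 242.160.60.1  path d0:H0→d1:-→d2:H3→d3:-→d4:-→d5:-→d6:-→d7:-→d8:H0→d9:-→d10:-→d11:-→d12:-→d13:-→d14:-→d15:-→d16:-→d17:-→d18:-→d19:-→d20:H2→d21:-→d22:-→d23:-→d24:H2  best=H2
  ? 144.105.75.163  path d0:H0→d1:-  best=H0
  + 193.0.0.0/8 (H3) depth=8
  + 193.19.112.0/20 (H5) depth=20
  ? 193.19.122.1  path d0:H0→d1:-→d2:H3→d3:-→d4:-→d5:-→d6:-→d7:-→d8:H3→d9:-→d10:-→d11:-→d12:H4→d13:-→d14:-→d15:-→d16:-→d17:-→d18:-→d19:-→d20:H5→d21:-→d22:-→d23:-→d24:H4  best=H4
  + 231.17.97.0/24 (H6) depth=24
  del 242.0.0.0/8 (clear depth 8)
  + 242.0.0.0/8 (H6) depth=8
  del 231.17.97.112/28 (clear depth 28)
  ? 242.160.60.28  path d0:H0→d1:-→d2:H3→d3:-→d4:-→d5:-→d6:-→d7:-→d8:H6→d9:-→d10:-→d11:-→d12:-→d13:-→d14:-→d15:-→d16:-→d17:-→d18:-→d19:-→d20:H2→d21:-→d22:-→d23:-→d24:H2  best=H2
  ? 199.156.116.159  path d0:H0→d1:-→d2:H3→d3:-→d4:-→d5:-  best=H3
  ? 83.11.252.204  path d0:H0  best=H0
  + 242.160.60.0/24 (H5) depth=24

== LOOKUPS ==
["H0","H3","H0","H2","H4","H2","H0","H4","H2","H3","H0"]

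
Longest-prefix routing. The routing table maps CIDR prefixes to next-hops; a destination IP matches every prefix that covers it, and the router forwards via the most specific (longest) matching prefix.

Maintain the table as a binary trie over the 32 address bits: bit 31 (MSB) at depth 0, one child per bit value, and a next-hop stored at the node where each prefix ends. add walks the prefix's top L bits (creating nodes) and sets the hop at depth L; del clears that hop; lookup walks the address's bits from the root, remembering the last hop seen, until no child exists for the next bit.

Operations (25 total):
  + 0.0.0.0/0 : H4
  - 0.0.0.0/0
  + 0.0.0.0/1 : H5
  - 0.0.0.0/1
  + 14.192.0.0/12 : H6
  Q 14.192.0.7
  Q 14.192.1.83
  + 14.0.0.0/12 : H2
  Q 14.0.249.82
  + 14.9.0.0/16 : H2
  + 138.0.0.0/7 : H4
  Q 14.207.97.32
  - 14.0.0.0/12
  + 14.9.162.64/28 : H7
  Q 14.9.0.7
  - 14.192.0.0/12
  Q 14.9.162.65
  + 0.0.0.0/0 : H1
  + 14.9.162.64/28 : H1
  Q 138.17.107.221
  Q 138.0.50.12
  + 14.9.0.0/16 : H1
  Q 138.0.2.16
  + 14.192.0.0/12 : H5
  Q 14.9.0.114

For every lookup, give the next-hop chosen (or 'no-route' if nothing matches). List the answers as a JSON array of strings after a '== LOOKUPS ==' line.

Apply in order:
  + 0.0.0.0/0 (H4) depth=0
  del 0.0.0.0/0 (clear depth 0)
  + 0.0.0.0/1 (H5) depth=1
  del 0.0.0.0/1 (clear depth 1)
  + 14.192.0.0/12 (H6) depth=12
  Q 14.192.0.7: descend 000011101100 ; hops seen [H6] ; pick H6
  Q 14.192.1.83: descend 000011101100 ; hops seen [H6] ; pick H6
  + 14.0.0.0/12 (H2) depth=12
  Q 14.0.249.82: descend 000011100000 ; hops seen [H2] ; pick H2
  + 14.9.0.0/16 (H2) depth=16
  + 138.0.0.0/7 (H4) depth=7
  Q 14.207.97.32: descend 000011101100 ; hops seen [H6] ; pick H6
  del 14.0.0.0/12 (clear depth 12)
  + 14.9.162.64/28 (H7) depth=28
  Q 14.9.0.7: descend 0000111000001001 ; hops seen [H2] ; pick H2
  del 14.192.0.0/12 (clear depth 12)
  Q 14.9.162.65: descend 0000111000001001101000100100 ; hops seen [H2,H7] ; pick H7
  + 0.0.0.0/0 (H1) depth=0
  + 14.9.162.64/28 (H1) depth=28
  Q 138.17.107.221: descend 1000101 ; hops seen [H1,H4] ; pick H4
  Q 138.0.50.12: descend 1000101 ; hops seen [H1,H4] ; pick H4
  + 14.9.0.0/16 (H1) depth=16
  Q 138.0.2.16: descend 1000101 ; hops seen [H1,H4] ; pick H4
  + 14.192.0.0/12 (H5) depth=12
  Q 14.9.0.114: descend 0000111000001001 ; hops seen [H1,H1] ; pick H1

== LOOKUPS ==
["H6","H6","H2","H6","H2","H7","H4","H4","H4","H1"]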